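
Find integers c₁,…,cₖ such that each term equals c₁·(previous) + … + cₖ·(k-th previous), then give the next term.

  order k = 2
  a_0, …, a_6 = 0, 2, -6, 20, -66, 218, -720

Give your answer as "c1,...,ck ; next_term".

  a_2 = -3·2 + 1·0 = -6
  a_3 = -3·-6 + 1·2 = 20
  a_4 = -3·20 + 1·-6 = -66
  a_5 = -3·-66 + 1·20 = 218
  a_6 = -3·218 + 1·-66 = -720
  a_7 = -3·-720 + 1·218 = 2378

-3,1 ; 2378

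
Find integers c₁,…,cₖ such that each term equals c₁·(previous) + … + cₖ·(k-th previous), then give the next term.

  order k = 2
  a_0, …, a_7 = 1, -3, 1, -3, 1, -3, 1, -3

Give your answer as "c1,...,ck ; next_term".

0,1 ; 1

  a_2 = 0·-3 + 1·1 = 1
  a_3 = 0·1 + 1·-3 = -3
  a_4 = 0·-3 + 1·1 = 1
  a_5 = 0·1 + 1·-3 = -3
  a_6 = 0·-3 + 1·1 = 1
  a_7 = 0·1 + 1·-3 = -3
  a_8 = 0·-3 + 1·1 = 1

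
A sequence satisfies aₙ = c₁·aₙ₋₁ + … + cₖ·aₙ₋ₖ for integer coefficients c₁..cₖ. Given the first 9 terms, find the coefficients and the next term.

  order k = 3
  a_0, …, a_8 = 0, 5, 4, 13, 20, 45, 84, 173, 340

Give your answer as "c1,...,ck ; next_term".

  a_3 = 2·4 + 1·5 + -2·0 = 13
  a_4 = 2·13 + 1·4 + -2·5 = 20
  a_5 = 2·20 + 1·13 + -2·4 = 45
  a_6 = 2·45 + 1·20 + -2·13 = 84
  a_7 = 2·84 + 1·45 + -2·20 = 173
  a_8 = 2·173 + 1·84 + -2·45 = 340
  a_9 = 2·340 + 1·173 + -2·84 = 685

2,1,-2 ; 685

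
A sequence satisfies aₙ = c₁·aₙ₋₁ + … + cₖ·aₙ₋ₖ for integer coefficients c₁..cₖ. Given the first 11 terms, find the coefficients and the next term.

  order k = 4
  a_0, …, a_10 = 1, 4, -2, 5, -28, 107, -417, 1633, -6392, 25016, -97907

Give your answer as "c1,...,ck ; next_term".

-3,3,-2,1 ; 383186

  a_4 = -3·5 + 3·-2 + -2·4 + 1·1 = -28
  a_5 = -3·-28 + 3·5 + -2·-2 + 1·4 = 107
  a_6 = -3·107 + 3·-28 + -2·5 + 1·-2 = -417
  a_7 = -3·-417 + 3·107 + -2·-28 + 1·5 = 1633
  a_8 = -3·1633 + 3·-417 + -2·107 + 1·-28 = -6392
  a_9 = -3·-6392 + 3·1633 + -2·-417 + 1·107 = 25016
  a_10 = -3·25016 + 3·-6392 + -2·1633 + 1·-417 = -97907
  a_11 = -3·-97907 + 3·25016 + -2·-6392 + 1·1633 = 383186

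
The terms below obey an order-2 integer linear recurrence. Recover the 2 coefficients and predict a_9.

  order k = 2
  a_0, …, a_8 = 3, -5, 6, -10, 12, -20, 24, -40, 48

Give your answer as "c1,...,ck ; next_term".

  a_2 = 0·-5 + 2·3 = 6
  a_3 = 0·6 + 2·-5 = -10
  a_4 = 0·-10 + 2·6 = 12
  a_5 = 0·12 + 2·-10 = -20
  a_6 = 0·-20 + 2·12 = 24
  a_7 = 0·24 + 2·-20 = -40
  a_8 = 0·-40 + 2·24 = 48
  a_9 = 0·48 + 2·-40 = -80

0,2 ; -80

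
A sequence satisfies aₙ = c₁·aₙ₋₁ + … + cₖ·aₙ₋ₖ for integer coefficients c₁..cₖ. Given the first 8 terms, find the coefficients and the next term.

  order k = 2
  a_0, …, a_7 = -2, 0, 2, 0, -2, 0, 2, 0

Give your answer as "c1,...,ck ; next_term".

  a_2 = 0·0 + -1·-2 = 2
  a_3 = 0·2 + -1·0 = 0
  a_4 = 0·0 + -1·2 = -2
  a_5 = 0·-2 + -1·0 = 0
  a_6 = 0·0 + -1·-2 = 2
  a_7 = 0·2 + -1·0 = 0
  a_8 = 0·0 + -1·2 = -2

0,-1 ; -2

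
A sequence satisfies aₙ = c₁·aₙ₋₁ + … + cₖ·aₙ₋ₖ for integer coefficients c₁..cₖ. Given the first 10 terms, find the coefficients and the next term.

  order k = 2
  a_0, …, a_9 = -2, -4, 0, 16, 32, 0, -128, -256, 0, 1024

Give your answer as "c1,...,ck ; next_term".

2,-4 ; 2048

  a_2 = 2·-4 + -4·-2 = 0
  a_3 = 2·0 + -4·-4 = 16
  a_4 = 2·16 + -4·0 = 32
  a_5 = 2·32 + -4·16 = 0
  a_6 = 2·0 + -4·32 = -128
  a_7 = 2·-128 + -4·0 = -256
  a_8 = 2·-256 + -4·-128 = 0
  a_9 = 2·0 + -4·-256 = 1024
  a_10 = 2·1024 + -4·0 = 2048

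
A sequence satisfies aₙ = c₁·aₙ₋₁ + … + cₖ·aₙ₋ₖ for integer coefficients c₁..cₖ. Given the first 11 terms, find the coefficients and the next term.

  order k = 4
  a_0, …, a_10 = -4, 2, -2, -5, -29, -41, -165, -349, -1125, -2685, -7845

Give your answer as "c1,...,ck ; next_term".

1,4,0,4 ; -19981

  a_4 = 1·-5 + 4·-2 + 0·2 + 4·-4 = -29
  a_5 = 1·-29 + 4·-5 + 0·-2 + 4·2 = -41
  a_6 = 1·-41 + 4·-29 + 0·-5 + 4·-2 = -165
  a_7 = 1·-165 + 4·-41 + 0·-29 + 4·-5 = -349
  a_8 = 1·-349 + 4·-165 + 0·-41 + 4·-29 = -1125
  a_9 = 1·-1125 + 4·-349 + 0·-165 + 4·-41 = -2685
  a_10 = 1·-2685 + 4·-1125 + 0·-349 + 4·-165 = -7845
  a_11 = 1·-7845 + 4·-2685 + 0·-1125 + 4·-349 = -19981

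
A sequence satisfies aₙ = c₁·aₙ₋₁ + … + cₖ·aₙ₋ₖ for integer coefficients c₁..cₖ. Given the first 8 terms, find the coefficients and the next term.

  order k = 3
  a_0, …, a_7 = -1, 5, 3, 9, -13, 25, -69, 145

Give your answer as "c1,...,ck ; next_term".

  a_3 = -1·3 + 2·5 + -2·-1 = 9
  a_4 = -1·9 + 2·3 + -2·5 = -13
  a_5 = -1·-13 + 2·9 + -2·3 = 25
  a_6 = -1·25 + 2·-13 + -2·9 = -69
  a_7 = -1·-69 + 2·25 + -2·-13 = 145
  a_8 = -1·145 + 2·-69 + -2·25 = -333

-1,2,-2 ; -333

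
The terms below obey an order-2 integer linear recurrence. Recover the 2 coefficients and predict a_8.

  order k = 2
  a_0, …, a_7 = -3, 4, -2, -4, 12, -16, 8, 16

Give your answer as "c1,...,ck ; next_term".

  a_2 = -2·4 + -2·-3 = -2
  a_3 = -2·-2 + -2·4 = -4
  a_4 = -2·-4 + -2·-2 = 12
  a_5 = -2·12 + -2·-4 = -16
  a_6 = -2·-16 + -2·12 = 8
  a_7 = -2·8 + -2·-16 = 16
  a_8 = -2·16 + -2·8 = -48

-2,-2 ; -48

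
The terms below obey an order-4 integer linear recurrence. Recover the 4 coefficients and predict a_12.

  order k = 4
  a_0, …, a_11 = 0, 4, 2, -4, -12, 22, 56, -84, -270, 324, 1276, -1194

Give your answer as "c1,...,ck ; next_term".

0,-4,-1,2 ; -5968

  a_4 = 0·-4 + -4·2 + -1·4 + 2·0 = -12
  a_5 = 0·-12 + -4·-4 + -1·2 + 2·4 = 22
  a_6 = 0·22 + -4·-12 + -1·-4 + 2·2 = 56
  a_7 = 0·56 + -4·22 + -1·-12 + 2·-4 = -84
  a_8 = 0·-84 + -4·56 + -1·22 + 2·-12 = -270
  a_9 = 0·-270 + -4·-84 + -1·56 + 2·22 = 324
  a_10 = 0·324 + -4·-270 + -1·-84 + 2·56 = 1276
  a_11 = 0·1276 + -4·324 + -1·-270 + 2·-84 = -1194
  a_12 = 0·-1194 + -4·1276 + -1·324 + 2·-270 = -5968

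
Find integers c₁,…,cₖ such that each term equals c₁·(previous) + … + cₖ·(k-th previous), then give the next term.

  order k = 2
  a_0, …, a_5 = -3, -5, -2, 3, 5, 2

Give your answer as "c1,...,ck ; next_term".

  a_2 = 1·-5 + -1·-3 = -2
  a_3 = 1·-2 + -1·-5 = 3
  a_4 = 1·3 + -1·-2 = 5
  a_5 = 1·5 + -1·3 = 2
  a_6 = 1·2 + -1·5 = -3

1,-1 ; -3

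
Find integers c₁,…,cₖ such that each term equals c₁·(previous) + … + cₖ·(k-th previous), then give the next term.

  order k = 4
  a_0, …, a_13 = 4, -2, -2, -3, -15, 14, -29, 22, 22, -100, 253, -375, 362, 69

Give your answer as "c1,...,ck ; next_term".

-1,1,2,-3 ; -1216

  a_4 = -1·-3 + 1·-2 + 2·-2 + -3·4 = -15
  a_5 = -1·-15 + 1·-3 + 2·-2 + -3·-2 = 14
  a_6 = -1·14 + 1·-15 + 2·-3 + -3·-2 = -29
  a_7 = -1·-29 + 1·14 + 2·-15 + -3·-3 = 22
  a_8 = -1·22 + 1·-29 + 2·14 + -3·-15 = 22
  a_9 = -1·22 + 1·22 + 2·-29 + -3·14 = -100
  a_10 = -1·-100 + 1·22 + 2·22 + -3·-29 = 253
  a_11 = -1·253 + 1·-100 + 2·22 + -3·22 = -375
  a_12 = -1·-375 + 1·253 + 2·-100 + -3·22 = 362
  a_13 = -1·362 + 1·-375 + 2·253 + -3·-100 = 69
  a_14 = -1·69 + 1·362 + 2·-375 + -3·253 = -1216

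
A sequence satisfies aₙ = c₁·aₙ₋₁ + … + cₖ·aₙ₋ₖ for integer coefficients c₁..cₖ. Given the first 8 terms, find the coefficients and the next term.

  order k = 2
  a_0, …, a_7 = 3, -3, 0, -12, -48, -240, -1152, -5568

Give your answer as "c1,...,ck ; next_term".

  a_2 = 4·-3 + 4·3 = 0
  a_3 = 4·0 + 4·-3 = -12
  a_4 = 4·-12 + 4·0 = -48
  a_5 = 4·-48 + 4·-12 = -240
  a_6 = 4·-240 + 4·-48 = -1152
  a_7 = 4·-1152 + 4·-240 = -5568
  a_8 = 4·-5568 + 4·-1152 = -26880

4,4 ; -26880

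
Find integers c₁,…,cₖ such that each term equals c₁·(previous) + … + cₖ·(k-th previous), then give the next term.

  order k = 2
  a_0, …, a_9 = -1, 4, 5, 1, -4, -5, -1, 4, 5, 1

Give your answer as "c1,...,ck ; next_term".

  a_2 = 1·4 + -1·-1 = 5
  a_3 = 1·5 + -1·4 = 1
  a_4 = 1·1 + -1·5 = -4
  a_5 = 1·-4 + -1·1 = -5
  a_6 = 1·-5 + -1·-4 = -1
  a_7 = 1·-1 + -1·-5 = 4
  a_8 = 1·4 + -1·-1 = 5
  a_9 = 1·5 + -1·4 = 1
  a_10 = 1·1 + -1·5 = -4

1,-1 ; -4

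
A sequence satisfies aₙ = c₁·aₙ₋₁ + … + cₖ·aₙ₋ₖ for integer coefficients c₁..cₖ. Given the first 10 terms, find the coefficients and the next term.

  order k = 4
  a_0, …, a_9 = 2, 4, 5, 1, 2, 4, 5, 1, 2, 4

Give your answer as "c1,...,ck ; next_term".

  a_4 = 0·1 + 0·5 + 0·4 + 1·2 = 2
  a_5 = 0·2 + 0·1 + 0·5 + 1·4 = 4
  a_6 = 0·4 + 0·2 + 0·1 + 1·5 = 5
  a_7 = 0·5 + 0·4 + 0·2 + 1·1 = 1
  a_8 = 0·1 + 0·5 + 0·4 + 1·2 = 2
  a_9 = 0·2 + 0·1 + 0·5 + 1·4 = 4
  a_10 = 0·4 + 0·2 + 0·1 + 1·5 = 5

0,0,0,1 ; 5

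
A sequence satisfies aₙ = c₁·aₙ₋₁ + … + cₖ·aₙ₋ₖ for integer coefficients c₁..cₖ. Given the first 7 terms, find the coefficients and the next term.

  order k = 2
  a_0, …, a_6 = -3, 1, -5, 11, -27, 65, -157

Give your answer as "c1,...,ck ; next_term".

  a_2 = -2·1 + 1·-3 = -5
  a_3 = -2·-5 + 1·1 = 11
  a_4 = -2·11 + 1·-5 = -27
  a_5 = -2·-27 + 1·11 = 65
  a_6 = -2·65 + 1·-27 = -157
  a_7 = -2·-157 + 1·65 = 379

-2,1 ; 379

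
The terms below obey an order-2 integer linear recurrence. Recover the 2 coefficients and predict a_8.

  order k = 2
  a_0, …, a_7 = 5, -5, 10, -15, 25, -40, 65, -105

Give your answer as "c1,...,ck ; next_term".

-1,1 ; 170

  a_2 = -1·-5 + 1·5 = 10
  a_3 = -1·10 + 1·-5 = -15
  a_4 = -1·-15 + 1·10 = 25
  a_5 = -1·25 + 1·-15 = -40
  a_6 = -1·-40 + 1·25 = 65
  a_7 = -1·65 + 1·-40 = -105
  a_8 = -1·-105 + 1·65 = 170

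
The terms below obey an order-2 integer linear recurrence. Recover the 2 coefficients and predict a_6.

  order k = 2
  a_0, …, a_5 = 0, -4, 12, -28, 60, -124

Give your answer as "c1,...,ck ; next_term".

-3,-2 ; 252

  a_2 = -3·-4 + -2·0 = 12
  a_3 = -3·12 + -2·-4 = -28
  a_4 = -3·-28 + -2·12 = 60
  a_5 = -3·60 + -2·-28 = -124
  a_6 = -3·-124 + -2·60 = 252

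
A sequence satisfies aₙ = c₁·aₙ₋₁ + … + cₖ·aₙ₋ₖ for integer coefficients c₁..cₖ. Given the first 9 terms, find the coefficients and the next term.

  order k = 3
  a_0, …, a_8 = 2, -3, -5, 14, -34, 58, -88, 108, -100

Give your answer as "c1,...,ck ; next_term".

  a_3 = -2·-5 + 0·-3 + 2·2 = 14
  a_4 = -2·14 + 0·-5 + 2·-3 = -34
  a_5 = -2·-34 + 0·14 + 2·-5 = 58
  a_6 = -2·58 + 0·-34 + 2·14 = -88
  a_7 = -2·-88 + 0·58 + 2·-34 = 108
  a_8 = -2·108 + 0·-88 + 2·58 = -100
  a_9 = -2·-100 + 0·108 + 2·-88 = 24

-2,0,2 ; 24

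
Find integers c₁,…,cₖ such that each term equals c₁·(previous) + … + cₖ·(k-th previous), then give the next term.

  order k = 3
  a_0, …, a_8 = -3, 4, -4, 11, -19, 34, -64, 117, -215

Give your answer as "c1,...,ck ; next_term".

-1,1,-1 ; 396

  a_3 = -1·-4 + 1·4 + -1·-3 = 11
  a_4 = -1·11 + 1·-4 + -1·4 = -19
  a_5 = -1·-19 + 1·11 + -1·-4 = 34
  a_6 = -1·34 + 1·-19 + -1·11 = -64
  a_7 = -1·-64 + 1·34 + -1·-19 = 117
  a_8 = -1·117 + 1·-64 + -1·34 = -215
  a_9 = -1·-215 + 1·117 + -1·-64 = 396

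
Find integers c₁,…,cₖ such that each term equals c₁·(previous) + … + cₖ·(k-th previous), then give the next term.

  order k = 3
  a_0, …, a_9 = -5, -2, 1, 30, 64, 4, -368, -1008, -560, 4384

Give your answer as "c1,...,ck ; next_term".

2,-4,-4 ; 15040

  a_3 = 2·1 + -4·-2 + -4·-5 = 30
  a_4 = 2·30 + -4·1 + -4·-2 = 64
  a_5 = 2·64 + -4·30 + -4·1 = 4
  a_6 = 2·4 + -4·64 + -4·30 = -368
  a_7 = 2·-368 + -4·4 + -4·64 = -1008
  a_8 = 2·-1008 + -4·-368 + -4·4 = -560
  a_9 = 2·-560 + -4·-1008 + -4·-368 = 4384
  a_10 = 2·4384 + -4·-560 + -4·-1008 = 15040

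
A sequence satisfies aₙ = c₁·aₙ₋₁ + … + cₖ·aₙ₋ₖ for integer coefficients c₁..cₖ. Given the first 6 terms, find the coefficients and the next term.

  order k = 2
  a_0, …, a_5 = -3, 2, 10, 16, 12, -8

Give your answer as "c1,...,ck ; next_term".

2,-2 ; -40

  a_2 = 2·2 + -2·-3 = 10
  a_3 = 2·10 + -2·2 = 16
  a_4 = 2·16 + -2·10 = 12
  a_5 = 2·12 + -2·16 = -8
  a_6 = 2·-8 + -2·12 = -40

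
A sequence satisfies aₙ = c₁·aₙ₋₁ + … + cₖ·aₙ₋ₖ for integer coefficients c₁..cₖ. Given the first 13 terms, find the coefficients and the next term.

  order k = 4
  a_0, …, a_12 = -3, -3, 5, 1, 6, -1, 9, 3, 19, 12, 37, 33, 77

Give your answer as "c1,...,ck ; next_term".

1,1,-1,1 ; 85

  a_4 = 1·1 + 1·5 + -1·-3 + 1·-3 = 6
  a_5 = 1·6 + 1·1 + -1·5 + 1·-3 = -1
  a_6 = 1·-1 + 1·6 + -1·1 + 1·5 = 9
  a_7 = 1·9 + 1·-1 + -1·6 + 1·1 = 3
  a_8 = 1·3 + 1·9 + -1·-1 + 1·6 = 19
  a_9 = 1·19 + 1·3 + -1·9 + 1·-1 = 12
  a_10 = 1·12 + 1·19 + -1·3 + 1·9 = 37
  a_11 = 1·37 + 1·12 + -1·19 + 1·3 = 33
  a_12 = 1·33 + 1·37 + -1·12 + 1·19 = 77
  a_13 = 1·77 + 1·33 + -1·37 + 1·12 = 85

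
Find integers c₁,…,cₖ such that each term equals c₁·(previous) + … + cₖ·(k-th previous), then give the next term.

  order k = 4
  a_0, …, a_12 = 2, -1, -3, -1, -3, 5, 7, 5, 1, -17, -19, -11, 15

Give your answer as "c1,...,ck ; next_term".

0,0,-1,-2 ; 53

  a_4 = 0·-1 + 0·-3 + -1·-1 + -2·2 = -3
  a_5 = 0·-3 + 0·-1 + -1·-3 + -2·-1 = 5
  a_6 = 0·5 + 0·-3 + -1·-1 + -2·-3 = 7
  a_7 = 0·7 + 0·5 + -1·-3 + -2·-1 = 5
  a_8 = 0·5 + 0·7 + -1·5 + -2·-3 = 1
  a_9 = 0·1 + 0·5 + -1·7 + -2·5 = -17
  a_10 = 0·-17 + 0·1 + -1·5 + -2·7 = -19
  a_11 = 0·-19 + 0·-17 + -1·1 + -2·5 = -11
  a_12 = 0·-11 + 0·-19 + -1·-17 + -2·1 = 15
  a_13 = 0·15 + 0·-11 + -1·-19 + -2·-17 = 53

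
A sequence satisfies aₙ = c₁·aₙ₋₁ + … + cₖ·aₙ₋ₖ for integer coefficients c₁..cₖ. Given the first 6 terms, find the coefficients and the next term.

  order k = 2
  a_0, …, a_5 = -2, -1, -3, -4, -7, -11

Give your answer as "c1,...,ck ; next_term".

1,1 ; -18

  a_2 = 1·-1 + 1·-2 = -3
  a_3 = 1·-3 + 1·-1 = -4
  a_4 = 1·-4 + 1·-3 = -7
  a_5 = 1·-7 + 1·-4 = -11
  a_6 = 1·-11 + 1·-7 = -18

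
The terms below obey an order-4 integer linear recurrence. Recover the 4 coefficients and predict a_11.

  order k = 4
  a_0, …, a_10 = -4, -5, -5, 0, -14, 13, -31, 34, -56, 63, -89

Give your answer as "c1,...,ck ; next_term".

-2,0,2,1 ; 100

  a_4 = -2·0 + 0·-5 + 2·-5 + 1·-4 = -14
  a_5 = -2·-14 + 0·0 + 2·-5 + 1·-5 = 13
  a_6 = -2·13 + 0·-14 + 2·0 + 1·-5 = -31
  a_7 = -2·-31 + 0·13 + 2·-14 + 1·0 = 34
  a_8 = -2·34 + 0·-31 + 2·13 + 1·-14 = -56
  a_9 = -2·-56 + 0·34 + 2·-31 + 1·13 = 63
  a_10 = -2·63 + 0·-56 + 2·34 + 1·-31 = -89
  a_11 = -2·-89 + 0·63 + 2·-56 + 1·34 = 100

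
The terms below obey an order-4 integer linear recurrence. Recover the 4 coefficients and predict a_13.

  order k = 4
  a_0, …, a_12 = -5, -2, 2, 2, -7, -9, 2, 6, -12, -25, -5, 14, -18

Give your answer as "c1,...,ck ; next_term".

  a_4 = 1·2 + -1·2 + 1·-2 + 1·-5 = -7
  a_5 = 1·-7 + -1·2 + 1·2 + 1·-2 = -9
  a_6 = 1·-9 + -1·-7 + 1·2 + 1·2 = 2
  a_7 = 1·2 + -1·-9 + 1·-7 + 1·2 = 6
  a_8 = 1·6 + -1·2 + 1·-9 + 1·-7 = -12
  a_9 = 1·-12 + -1·6 + 1·2 + 1·-9 = -25
  a_10 = 1·-25 + -1·-12 + 1·6 + 1·2 = -5
  a_11 = 1·-5 + -1·-25 + 1·-12 + 1·6 = 14
  a_12 = 1·14 + -1·-5 + 1·-25 + 1·-12 = -18
  a_13 = 1·-18 + -1·14 + 1·-5 + 1·-25 = -62

1,-1,1,1 ; -62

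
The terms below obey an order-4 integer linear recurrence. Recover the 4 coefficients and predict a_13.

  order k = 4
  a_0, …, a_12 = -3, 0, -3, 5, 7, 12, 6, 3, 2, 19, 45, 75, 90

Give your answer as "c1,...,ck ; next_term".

  a_4 = 2·5 + -1·-3 + -1·0 + 2·-3 = 7
  a_5 = 2·7 + -1·5 + -1·-3 + 2·0 = 12
  a_6 = 2·12 + -1·7 + -1·5 + 2·-3 = 6
  a_7 = 2·6 + -1·12 + -1·7 + 2·5 = 3
  a_8 = 2·3 + -1·6 + -1·12 + 2·7 = 2
  a_9 = 2·2 + -1·3 + -1·6 + 2·12 = 19
  a_10 = 2·19 + -1·2 + -1·3 + 2·6 = 45
  a_11 = 2·45 + -1·19 + -1·2 + 2·3 = 75
  a_12 = 2·75 + -1·45 + -1·19 + 2·2 = 90
  a_13 = 2·90 + -1·75 + -1·45 + 2·19 = 98

2,-1,-1,2 ; 98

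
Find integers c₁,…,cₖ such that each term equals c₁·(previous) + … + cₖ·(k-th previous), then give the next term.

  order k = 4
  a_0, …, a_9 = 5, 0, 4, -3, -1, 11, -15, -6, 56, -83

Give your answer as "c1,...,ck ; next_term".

-2,-3,0,1 ; -17

  a_4 = -2·-3 + -3·4 + 0·0 + 1·5 = -1
  a_5 = -2·-1 + -3·-3 + 0·4 + 1·0 = 11
  a_6 = -2·11 + -3·-1 + 0·-3 + 1·4 = -15
  a_7 = -2·-15 + -3·11 + 0·-1 + 1·-3 = -6
  a_8 = -2·-6 + -3·-15 + 0·11 + 1·-1 = 56
  a_9 = -2·56 + -3·-6 + 0·-15 + 1·11 = -83
  a_10 = -2·-83 + -3·56 + 0·-6 + 1·-15 = -17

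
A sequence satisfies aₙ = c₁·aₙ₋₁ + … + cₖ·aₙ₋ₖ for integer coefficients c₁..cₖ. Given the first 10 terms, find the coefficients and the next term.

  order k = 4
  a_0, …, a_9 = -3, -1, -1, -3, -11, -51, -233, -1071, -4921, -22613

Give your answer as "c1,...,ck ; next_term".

4,3,-1,-1 ; -103911

  a_4 = 4·-3 + 3·-1 + -1·-1 + -1·-3 = -11
  a_5 = 4·-11 + 3·-3 + -1·-1 + -1·-1 = -51
  a_6 = 4·-51 + 3·-11 + -1·-3 + -1·-1 = -233
  a_7 = 4·-233 + 3·-51 + -1·-11 + -1·-3 = -1071
  a_8 = 4·-1071 + 3·-233 + -1·-51 + -1·-11 = -4921
  a_9 = 4·-4921 + 3·-1071 + -1·-233 + -1·-51 = -22613
  a_10 = 4·-22613 + 3·-4921 + -1·-1071 + -1·-233 = -103911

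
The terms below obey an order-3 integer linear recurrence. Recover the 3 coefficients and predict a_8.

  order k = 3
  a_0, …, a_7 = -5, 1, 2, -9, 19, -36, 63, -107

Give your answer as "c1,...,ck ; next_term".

  a_3 = -2·2 + 0·1 + 1·-5 = -9
  a_4 = -2·-9 + 0·2 + 1·1 = 19
  a_5 = -2·19 + 0·-9 + 1·2 = -36
  a_6 = -2·-36 + 0·19 + 1·-9 = 63
  a_7 = -2·63 + 0·-36 + 1·19 = -107
  a_8 = -2·-107 + 0·63 + 1·-36 = 178

-2,0,1 ; 178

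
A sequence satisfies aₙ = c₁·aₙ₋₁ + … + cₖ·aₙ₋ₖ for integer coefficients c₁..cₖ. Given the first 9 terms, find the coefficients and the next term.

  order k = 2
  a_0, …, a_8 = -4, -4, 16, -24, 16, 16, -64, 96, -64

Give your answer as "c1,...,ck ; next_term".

-2,-2 ; -64

  a_2 = -2·-4 + -2·-4 = 16
  a_3 = -2·16 + -2·-4 = -24
  a_4 = -2·-24 + -2·16 = 16
  a_5 = -2·16 + -2·-24 = 16
  a_6 = -2·16 + -2·16 = -64
  a_7 = -2·-64 + -2·16 = 96
  a_8 = -2·96 + -2·-64 = -64
  a_9 = -2·-64 + -2·96 = -64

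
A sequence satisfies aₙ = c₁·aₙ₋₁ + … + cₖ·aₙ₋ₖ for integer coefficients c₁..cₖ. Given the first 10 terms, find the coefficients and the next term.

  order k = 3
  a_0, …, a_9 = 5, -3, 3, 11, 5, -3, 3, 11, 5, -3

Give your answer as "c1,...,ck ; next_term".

  a_3 = 1·3 + -1·-3 + 1·5 = 11
  a_4 = 1·11 + -1·3 + 1·-3 = 5
  a_5 = 1·5 + -1·11 + 1·3 = -3
  a_6 = 1·-3 + -1·5 + 1·11 = 3
  a_7 = 1·3 + -1·-3 + 1·5 = 11
  a_8 = 1·11 + -1·3 + 1·-3 = 5
  a_9 = 1·5 + -1·11 + 1·3 = -3
  a_10 = 1·-3 + -1·5 + 1·11 = 3

1,-1,1 ; 3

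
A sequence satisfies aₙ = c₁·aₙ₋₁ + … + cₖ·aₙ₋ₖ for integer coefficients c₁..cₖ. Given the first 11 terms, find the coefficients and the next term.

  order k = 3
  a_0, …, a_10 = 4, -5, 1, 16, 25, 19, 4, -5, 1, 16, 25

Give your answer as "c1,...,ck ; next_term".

2,-2,1 ; 19

  a_3 = 2·1 + -2·-5 + 1·4 = 16
  a_4 = 2·16 + -2·1 + 1·-5 = 25
  a_5 = 2·25 + -2·16 + 1·1 = 19
  a_6 = 2·19 + -2·25 + 1·16 = 4
  a_7 = 2·4 + -2·19 + 1·25 = -5
  a_8 = 2·-5 + -2·4 + 1·19 = 1
  a_9 = 2·1 + -2·-5 + 1·4 = 16
  a_10 = 2·16 + -2·1 + 1·-5 = 25
  a_11 = 2·25 + -2·16 + 1·1 = 19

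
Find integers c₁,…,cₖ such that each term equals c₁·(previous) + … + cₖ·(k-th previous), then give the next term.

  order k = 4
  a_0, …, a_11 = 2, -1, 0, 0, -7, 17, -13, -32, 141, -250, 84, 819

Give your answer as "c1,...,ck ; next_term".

-2,-3,1,-3 ; -2563

  a_4 = -2·0 + -3·0 + 1·-1 + -3·2 = -7
  a_5 = -2·-7 + -3·0 + 1·0 + -3·-1 = 17
  a_6 = -2·17 + -3·-7 + 1·0 + -3·0 = -13
  a_7 = -2·-13 + -3·17 + 1·-7 + -3·0 = -32
  a_8 = -2·-32 + -3·-13 + 1·17 + -3·-7 = 141
  a_9 = -2·141 + -3·-32 + 1·-13 + -3·17 = -250
  a_10 = -2·-250 + -3·141 + 1·-32 + -3·-13 = 84
  a_11 = -2·84 + -3·-250 + 1·141 + -3·-32 = 819
  a_12 = -2·819 + -3·84 + 1·-250 + -3·141 = -2563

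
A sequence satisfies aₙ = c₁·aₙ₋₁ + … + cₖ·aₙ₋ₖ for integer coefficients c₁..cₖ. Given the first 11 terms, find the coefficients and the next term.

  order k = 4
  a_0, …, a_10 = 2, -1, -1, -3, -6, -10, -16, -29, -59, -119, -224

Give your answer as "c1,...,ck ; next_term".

  a_4 = 3·-3 + -4·-1 + 3·-1 + 1·2 = -6
  a_5 = 3·-6 + -4·-3 + 3·-1 + 1·-1 = -10
  a_6 = 3·-10 + -4·-6 + 3·-3 + 1·-1 = -16
  a_7 = 3·-16 + -4·-10 + 3·-6 + 1·-3 = -29
  a_8 = 3·-29 + -4·-16 + 3·-10 + 1·-6 = -59
  a_9 = 3·-59 + -4·-29 + 3·-16 + 1·-10 = -119
  a_10 = 3·-119 + -4·-59 + 3·-29 + 1·-16 = -224
  a_11 = 3·-224 + -4·-119 + 3·-59 + 1·-29 = -402

3,-4,3,1 ; -402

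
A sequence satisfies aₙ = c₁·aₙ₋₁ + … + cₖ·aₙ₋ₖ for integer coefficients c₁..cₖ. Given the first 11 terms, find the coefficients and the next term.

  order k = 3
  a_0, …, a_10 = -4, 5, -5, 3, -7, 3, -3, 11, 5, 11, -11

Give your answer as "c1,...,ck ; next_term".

  a_3 = 1·-5 + 0·5 + -2·-4 = 3
  a_4 = 1·3 + 0·-5 + -2·5 = -7
  a_5 = 1·-7 + 0·3 + -2·-5 = 3
  a_6 = 1·3 + 0·-7 + -2·3 = -3
  a_7 = 1·-3 + 0·3 + -2·-7 = 11
  a_8 = 1·11 + 0·-3 + -2·3 = 5
  a_9 = 1·5 + 0·11 + -2·-3 = 11
  a_10 = 1·11 + 0·5 + -2·11 = -11
  a_11 = 1·-11 + 0·11 + -2·5 = -21

1,0,-2 ; -21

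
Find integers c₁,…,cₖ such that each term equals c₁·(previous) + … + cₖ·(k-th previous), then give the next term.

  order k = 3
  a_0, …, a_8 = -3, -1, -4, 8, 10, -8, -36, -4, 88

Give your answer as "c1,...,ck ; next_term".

  a_3 = 0·-4 + -2·-1 + -2·-3 = 8
  a_4 = 0·8 + -2·-4 + -2·-1 = 10
  a_5 = 0·10 + -2·8 + -2·-4 = -8
  a_6 = 0·-8 + -2·10 + -2·8 = -36
  a_7 = 0·-36 + -2·-8 + -2·10 = -4
  a_8 = 0·-4 + -2·-36 + -2·-8 = 88
  a_9 = 0·88 + -2·-4 + -2·-36 = 80

0,-2,-2 ; 80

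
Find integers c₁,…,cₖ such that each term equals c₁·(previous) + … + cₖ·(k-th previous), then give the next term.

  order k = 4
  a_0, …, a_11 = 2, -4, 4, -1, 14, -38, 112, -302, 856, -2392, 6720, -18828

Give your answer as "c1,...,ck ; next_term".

-2,2,0,2 ; 52808

  a_4 = -2·-1 + 2·4 + 0·-4 + 2·2 = 14
  a_5 = -2·14 + 2·-1 + 0·4 + 2·-4 = -38
  a_6 = -2·-38 + 2·14 + 0·-1 + 2·4 = 112
  a_7 = -2·112 + 2·-38 + 0·14 + 2·-1 = -302
  a_8 = -2·-302 + 2·112 + 0·-38 + 2·14 = 856
  a_9 = -2·856 + 2·-302 + 0·112 + 2·-38 = -2392
  a_10 = -2·-2392 + 2·856 + 0·-302 + 2·112 = 6720
  a_11 = -2·6720 + 2·-2392 + 0·856 + 2·-302 = -18828
  a_12 = -2·-18828 + 2·6720 + 0·-2392 + 2·856 = 52808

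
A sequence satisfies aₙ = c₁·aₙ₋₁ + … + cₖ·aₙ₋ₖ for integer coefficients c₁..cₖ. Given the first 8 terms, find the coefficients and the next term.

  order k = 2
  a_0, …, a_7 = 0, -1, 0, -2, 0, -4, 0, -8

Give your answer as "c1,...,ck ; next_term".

  a_2 = 0·-1 + 2·0 = 0
  a_3 = 0·0 + 2·-1 = -2
  a_4 = 0·-2 + 2·0 = 0
  a_5 = 0·0 + 2·-2 = -4
  a_6 = 0·-4 + 2·0 = 0
  a_7 = 0·0 + 2·-4 = -8
  a_8 = 0·-8 + 2·0 = 0

0,2 ; 0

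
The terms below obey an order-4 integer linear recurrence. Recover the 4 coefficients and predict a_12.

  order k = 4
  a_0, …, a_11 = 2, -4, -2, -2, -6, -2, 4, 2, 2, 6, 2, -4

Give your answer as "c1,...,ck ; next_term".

1,-1,1,-1 ; -2

  a_4 = 1·-2 + -1·-2 + 1·-4 + -1·2 = -6
  a_5 = 1·-6 + -1·-2 + 1·-2 + -1·-4 = -2
  a_6 = 1·-2 + -1·-6 + 1·-2 + -1·-2 = 4
  a_7 = 1·4 + -1·-2 + 1·-6 + -1·-2 = 2
  a_8 = 1·2 + -1·4 + 1·-2 + -1·-6 = 2
  a_9 = 1·2 + -1·2 + 1·4 + -1·-2 = 6
  a_10 = 1·6 + -1·2 + 1·2 + -1·4 = 2
  a_11 = 1·2 + -1·6 + 1·2 + -1·2 = -4
  a_12 = 1·-4 + -1·2 + 1·6 + -1·2 = -2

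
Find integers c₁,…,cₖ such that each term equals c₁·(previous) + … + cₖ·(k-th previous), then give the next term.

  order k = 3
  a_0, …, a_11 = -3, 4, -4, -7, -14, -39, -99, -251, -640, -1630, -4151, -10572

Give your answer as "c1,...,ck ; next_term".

  a_3 = 2·-4 + 1·4 + 1·-3 = -7
  a_4 = 2·-7 + 1·-4 + 1·4 = -14
  a_5 = 2·-14 + 1·-7 + 1·-4 = -39
  a_6 = 2·-39 + 1·-14 + 1·-7 = -99
  a_7 = 2·-99 + 1·-39 + 1·-14 = -251
  a_8 = 2·-251 + 1·-99 + 1·-39 = -640
  a_9 = 2·-640 + 1·-251 + 1·-99 = -1630
  a_10 = 2·-1630 + 1·-640 + 1·-251 = -4151
  a_11 = 2·-4151 + 1·-1630 + 1·-640 = -10572
  a_12 = 2·-10572 + 1·-4151 + 1·-1630 = -26925

2,1,1 ; -26925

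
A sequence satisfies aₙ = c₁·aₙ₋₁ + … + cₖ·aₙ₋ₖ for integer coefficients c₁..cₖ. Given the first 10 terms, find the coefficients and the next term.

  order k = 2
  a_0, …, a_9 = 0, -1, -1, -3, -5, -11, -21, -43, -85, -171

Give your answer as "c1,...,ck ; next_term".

  a_2 = 1·-1 + 2·0 = -1
  a_3 = 1·-1 + 2·-1 = -3
  a_4 = 1·-3 + 2·-1 = -5
  a_5 = 1·-5 + 2·-3 = -11
  a_6 = 1·-11 + 2·-5 = -21
  a_7 = 1·-21 + 2·-11 = -43
  a_8 = 1·-43 + 2·-21 = -85
  a_9 = 1·-85 + 2·-43 = -171
  a_10 = 1·-171 + 2·-85 = -341

1,2 ; -341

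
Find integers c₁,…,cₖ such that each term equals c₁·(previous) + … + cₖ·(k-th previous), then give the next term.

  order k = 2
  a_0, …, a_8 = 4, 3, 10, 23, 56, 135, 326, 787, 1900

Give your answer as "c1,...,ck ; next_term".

  a_2 = 2·3 + 1·4 = 10
  a_3 = 2·10 + 1·3 = 23
  a_4 = 2·23 + 1·10 = 56
  a_5 = 2·56 + 1·23 = 135
  a_6 = 2·135 + 1·56 = 326
  a_7 = 2·326 + 1·135 = 787
  a_8 = 2·787 + 1·326 = 1900
  a_9 = 2·1900 + 1·787 = 4587

2,1 ; 4587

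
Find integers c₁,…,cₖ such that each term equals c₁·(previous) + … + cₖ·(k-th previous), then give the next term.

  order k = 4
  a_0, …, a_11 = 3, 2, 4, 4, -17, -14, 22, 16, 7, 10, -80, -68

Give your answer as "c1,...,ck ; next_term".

0,-2,0,-3 ; 139

  a_4 = 0·4 + -2·4 + 0·2 + -3·3 = -17
  a_5 = 0·-17 + -2·4 + 0·4 + -3·2 = -14
  a_6 = 0·-14 + -2·-17 + 0·4 + -3·4 = 22
  a_7 = 0·22 + -2·-14 + 0·-17 + -3·4 = 16
  a_8 = 0·16 + -2·22 + 0·-14 + -3·-17 = 7
  a_9 = 0·7 + -2·16 + 0·22 + -3·-14 = 10
  a_10 = 0·10 + -2·7 + 0·16 + -3·22 = -80
  a_11 = 0·-80 + -2·10 + 0·7 + -3·16 = -68
  a_12 = 0·-68 + -2·-80 + 0·10 + -3·7 = 139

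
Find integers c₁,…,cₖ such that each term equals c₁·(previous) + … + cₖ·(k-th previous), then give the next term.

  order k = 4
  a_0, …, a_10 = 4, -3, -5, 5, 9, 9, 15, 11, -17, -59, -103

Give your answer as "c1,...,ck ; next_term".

2,-2,1,-2 ; -127

  a_4 = 2·5 + -2·-5 + 1·-3 + -2·4 = 9
  a_5 = 2·9 + -2·5 + 1·-5 + -2·-3 = 9
  a_6 = 2·9 + -2·9 + 1·5 + -2·-5 = 15
  a_7 = 2·15 + -2·9 + 1·9 + -2·5 = 11
  a_8 = 2·11 + -2·15 + 1·9 + -2·9 = -17
  a_9 = 2·-17 + -2·11 + 1·15 + -2·9 = -59
  a_10 = 2·-59 + -2·-17 + 1·11 + -2·15 = -103
  a_11 = 2·-103 + -2·-59 + 1·-17 + -2·11 = -127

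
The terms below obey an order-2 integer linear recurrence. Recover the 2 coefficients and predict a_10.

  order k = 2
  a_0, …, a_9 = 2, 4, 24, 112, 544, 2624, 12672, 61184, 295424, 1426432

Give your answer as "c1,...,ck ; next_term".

  a_2 = 4·4 + 4·2 = 24
  a_3 = 4·24 + 4·4 = 112
  a_4 = 4·112 + 4·24 = 544
  a_5 = 4·544 + 4·112 = 2624
  a_6 = 4·2624 + 4·544 = 12672
  a_7 = 4·12672 + 4·2624 = 61184
  a_8 = 4·61184 + 4·12672 = 295424
  a_9 = 4·295424 + 4·61184 = 1426432
  a_10 = 4·1426432 + 4·295424 = 6887424

4,4 ; 6887424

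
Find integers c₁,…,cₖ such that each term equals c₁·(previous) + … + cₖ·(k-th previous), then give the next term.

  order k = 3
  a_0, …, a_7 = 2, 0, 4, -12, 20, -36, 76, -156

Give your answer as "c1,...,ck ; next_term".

-2,-1,-2 ; 308

  a_3 = -2·4 + -1·0 + -2·2 = -12
  a_4 = -2·-12 + -1·4 + -2·0 = 20
  a_5 = -2·20 + -1·-12 + -2·4 = -36
  a_6 = -2·-36 + -1·20 + -2·-12 = 76
  a_7 = -2·76 + -1·-36 + -2·20 = -156
  a_8 = -2·-156 + -1·76 + -2·-36 = 308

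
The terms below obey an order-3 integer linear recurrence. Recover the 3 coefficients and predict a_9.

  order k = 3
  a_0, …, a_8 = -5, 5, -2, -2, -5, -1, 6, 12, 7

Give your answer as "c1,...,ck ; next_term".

  a_3 = 1·-2 + -1·5 + -1·-5 = -2
  a_4 = 1·-2 + -1·-2 + -1·5 = -5
  a_5 = 1·-5 + -1·-2 + -1·-2 = -1
  a_6 = 1·-1 + -1·-5 + -1·-2 = 6
  a_7 = 1·6 + -1·-1 + -1·-5 = 12
  a_8 = 1·12 + -1·6 + -1·-1 = 7
  a_9 = 1·7 + -1·12 + -1·6 = -11

1,-1,-1 ; -11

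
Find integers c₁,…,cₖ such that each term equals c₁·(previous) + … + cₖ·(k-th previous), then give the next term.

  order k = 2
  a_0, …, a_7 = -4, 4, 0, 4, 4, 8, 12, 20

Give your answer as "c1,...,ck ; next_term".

1,1 ; 32

  a_2 = 1·4 + 1·-4 = 0
  a_3 = 1·0 + 1·4 = 4
  a_4 = 1·4 + 1·0 = 4
  a_5 = 1·4 + 1·4 = 8
  a_6 = 1·8 + 1·4 = 12
  a_7 = 1·12 + 1·8 = 20
  a_8 = 1·20 + 1·12 = 32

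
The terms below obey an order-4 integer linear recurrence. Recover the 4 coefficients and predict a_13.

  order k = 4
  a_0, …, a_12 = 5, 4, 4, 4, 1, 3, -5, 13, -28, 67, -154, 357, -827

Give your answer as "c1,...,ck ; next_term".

  a_4 = -1·4 + 2·4 + -2·4 + 1·5 = 1
  a_5 = -1·1 + 2·4 + -2·4 + 1·4 = 3
  a_6 = -1·3 + 2·1 + -2·4 + 1·4 = -5
  a_7 = -1·-5 + 2·3 + -2·1 + 1·4 = 13
  a_8 = -1·13 + 2·-5 + -2·3 + 1·1 = -28
  a_9 = -1·-28 + 2·13 + -2·-5 + 1·3 = 67
  a_10 = -1·67 + 2·-28 + -2·13 + 1·-5 = -154
  a_11 = -1·-154 + 2·67 + -2·-28 + 1·13 = 357
  a_12 = -1·357 + 2·-154 + -2·67 + 1·-28 = -827
  a_13 = -1·-827 + 2·357 + -2·-154 + 1·67 = 1916

-1,2,-2,1 ; 1916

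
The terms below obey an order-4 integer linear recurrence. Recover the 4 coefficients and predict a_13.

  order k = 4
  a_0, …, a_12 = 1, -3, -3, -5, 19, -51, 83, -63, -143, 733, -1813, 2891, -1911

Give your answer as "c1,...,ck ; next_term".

-3,-3,2,1 ; -5833

  a_4 = -3·-5 + -3·-3 + 2·-3 + 1·1 = 19
  a_5 = -3·19 + -3·-5 + 2·-3 + 1·-3 = -51
  a_6 = -3·-51 + -3·19 + 2·-5 + 1·-3 = 83
  a_7 = -3·83 + -3·-51 + 2·19 + 1·-5 = -63
  a_8 = -3·-63 + -3·83 + 2·-51 + 1·19 = -143
  a_9 = -3·-143 + -3·-63 + 2·83 + 1·-51 = 733
  a_10 = -3·733 + -3·-143 + 2·-63 + 1·83 = -1813
  a_11 = -3·-1813 + -3·733 + 2·-143 + 1·-63 = 2891
  a_12 = -3·2891 + -3·-1813 + 2·733 + 1·-143 = -1911
  a_13 = -3·-1911 + -3·2891 + 2·-1813 + 1·733 = -5833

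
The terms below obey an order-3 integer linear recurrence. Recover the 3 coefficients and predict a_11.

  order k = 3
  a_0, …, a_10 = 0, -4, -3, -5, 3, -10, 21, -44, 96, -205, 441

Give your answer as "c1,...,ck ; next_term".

-1,2,-1 ; -947

  a_3 = -1·-3 + 2·-4 + -1·0 = -5
  a_4 = -1·-5 + 2·-3 + -1·-4 = 3
  a_5 = -1·3 + 2·-5 + -1·-3 = -10
  a_6 = -1·-10 + 2·3 + -1·-5 = 21
  a_7 = -1·21 + 2·-10 + -1·3 = -44
  a_8 = -1·-44 + 2·21 + -1·-10 = 96
  a_9 = -1·96 + 2·-44 + -1·21 = -205
  a_10 = -1·-205 + 2·96 + -1·-44 = 441
  a_11 = -1·441 + 2·-205 + -1·96 = -947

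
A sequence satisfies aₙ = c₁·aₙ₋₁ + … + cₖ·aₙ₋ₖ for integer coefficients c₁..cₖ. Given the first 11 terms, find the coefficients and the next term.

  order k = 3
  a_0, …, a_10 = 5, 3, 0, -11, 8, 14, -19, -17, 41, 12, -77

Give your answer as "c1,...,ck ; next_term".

-1,-2,-1 ; 12

  a_3 = -1·0 + -2·3 + -1·5 = -11
  a_4 = -1·-11 + -2·0 + -1·3 = 8
  a_5 = -1·8 + -2·-11 + -1·0 = 14
  a_6 = -1·14 + -2·8 + -1·-11 = -19
  a_7 = -1·-19 + -2·14 + -1·8 = -17
  a_8 = -1·-17 + -2·-19 + -1·14 = 41
  a_9 = -1·41 + -2·-17 + -1·-19 = 12
  a_10 = -1·12 + -2·41 + -1·-17 = -77
  a_11 = -1·-77 + -2·12 + -1·41 = 12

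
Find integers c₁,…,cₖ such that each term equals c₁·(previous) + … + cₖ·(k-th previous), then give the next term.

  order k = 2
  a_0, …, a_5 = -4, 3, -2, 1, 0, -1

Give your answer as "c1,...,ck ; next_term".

-2,-1 ; 2

  a_2 = -2·3 + -1·-4 = -2
  a_3 = -2·-2 + -1·3 = 1
  a_4 = -2·1 + -1·-2 = 0
  a_5 = -2·0 + -1·1 = -1
  a_6 = -2·-1 + -1·0 = 2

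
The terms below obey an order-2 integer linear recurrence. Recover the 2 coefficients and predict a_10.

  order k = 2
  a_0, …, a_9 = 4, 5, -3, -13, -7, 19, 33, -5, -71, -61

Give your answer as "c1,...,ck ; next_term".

1,-2 ; 81

  a_2 = 1·5 + -2·4 = -3
  a_3 = 1·-3 + -2·5 = -13
  a_4 = 1·-13 + -2·-3 = -7
  a_5 = 1·-7 + -2·-13 = 19
  a_6 = 1·19 + -2·-7 = 33
  a_7 = 1·33 + -2·19 = -5
  a_8 = 1·-5 + -2·33 = -71
  a_9 = 1·-71 + -2·-5 = -61
  a_10 = 1·-61 + -2·-71 = 81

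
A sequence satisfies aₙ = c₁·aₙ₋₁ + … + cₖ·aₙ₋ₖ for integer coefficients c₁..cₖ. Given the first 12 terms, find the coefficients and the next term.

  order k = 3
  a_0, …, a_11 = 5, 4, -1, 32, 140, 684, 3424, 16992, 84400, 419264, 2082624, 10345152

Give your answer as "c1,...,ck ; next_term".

4,4,4 ; 51388160

  a_3 = 4·-1 + 4·4 + 4·5 = 32
  a_4 = 4·32 + 4·-1 + 4·4 = 140
  a_5 = 4·140 + 4·32 + 4·-1 = 684
  a_6 = 4·684 + 4·140 + 4·32 = 3424
  a_7 = 4·3424 + 4·684 + 4·140 = 16992
  a_8 = 4·16992 + 4·3424 + 4·684 = 84400
  a_9 = 4·84400 + 4·16992 + 4·3424 = 419264
  a_10 = 4·419264 + 4·84400 + 4·16992 = 2082624
  a_11 = 4·2082624 + 4·419264 + 4·84400 = 10345152
  a_12 = 4·10345152 + 4·2082624 + 4·419264 = 51388160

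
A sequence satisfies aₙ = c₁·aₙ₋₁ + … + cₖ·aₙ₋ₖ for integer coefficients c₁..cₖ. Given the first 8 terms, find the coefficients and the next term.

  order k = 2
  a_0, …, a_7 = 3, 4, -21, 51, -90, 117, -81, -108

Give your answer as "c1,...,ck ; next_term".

-3,-3 ; 567

  a_2 = -3·4 + -3·3 = -21
  a_3 = -3·-21 + -3·4 = 51
  a_4 = -3·51 + -3·-21 = -90
  a_5 = -3·-90 + -3·51 = 117
  a_6 = -3·117 + -3·-90 = -81
  a_7 = -3·-81 + -3·117 = -108
  a_8 = -3·-108 + -3·-81 = 567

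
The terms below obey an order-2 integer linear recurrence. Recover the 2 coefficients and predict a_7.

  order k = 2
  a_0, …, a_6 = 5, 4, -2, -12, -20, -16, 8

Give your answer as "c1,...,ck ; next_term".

  a_2 = 2·4 + -2·5 = -2
  a_3 = 2·-2 + -2·4 = -12
  a_4 = 2·-12 + -2·-2 = -20
  a_5 = 2·-20 + -2·-12 = -16
  a_6 = 2·-16 + -2·-20 = 8
  a_7 = 2·8 + -2·-16 = 48

2,-2 ; 48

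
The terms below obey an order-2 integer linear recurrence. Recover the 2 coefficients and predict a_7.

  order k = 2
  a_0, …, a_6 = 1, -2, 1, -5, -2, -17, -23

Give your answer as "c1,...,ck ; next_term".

  a_2 = 1·-2 + 3·1 = 1
  a_3 = 1·1 + 3·-2 = -5
  a_4 = 1·-5 + 3·1 = -2
  a_5 = 1·-2 + 3·-5 = -17
  a_6 = 1·-17 + 3·-2 = -23
  a_7 = 1·-23 + 3·-17 = -74

1,3 ; -74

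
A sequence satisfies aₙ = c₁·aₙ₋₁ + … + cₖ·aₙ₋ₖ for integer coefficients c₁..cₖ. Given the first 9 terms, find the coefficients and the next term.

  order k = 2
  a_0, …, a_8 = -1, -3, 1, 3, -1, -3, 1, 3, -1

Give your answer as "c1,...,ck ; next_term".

0,-1 ; -3

  a_2 = 0·-3 + -1·-1 = 1
  a_3 = 0·1 + -1·-3 = 3
  a_4 = 0·3 + -1·1 = -1
  a_5 = 0·-1 + -1·3 = -3
  a_6 = 0·-3 + -1·-1 = 1
  a_7 = 0·1 + -1·-3 = 3
  a_8 = 0·3 + -1·1 = -1
  a_9 = 0·-1 + -1·3 = -3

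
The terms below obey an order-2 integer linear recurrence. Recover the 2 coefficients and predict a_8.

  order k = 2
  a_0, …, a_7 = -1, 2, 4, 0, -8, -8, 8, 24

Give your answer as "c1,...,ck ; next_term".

  a_2 = 1·2 + -2·-1 = 4
  a_3 = 1·4 + -2·2 = 0
  a_4 = 1·0 + -2·4 = -8
  a_5 = 1·-8 + -2·0 = -8
  a_6 = 1·-8 + -2·-8 = 8
  a_7 = 1·8 + -2·-8 = 24
  a_8 = 1·24 + -2·8 = 8

1,-2 ; 8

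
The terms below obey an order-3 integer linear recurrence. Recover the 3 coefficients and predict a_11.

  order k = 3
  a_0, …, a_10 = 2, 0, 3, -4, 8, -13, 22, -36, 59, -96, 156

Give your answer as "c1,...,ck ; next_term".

  a_3 = -2·3 + 0·0 + 1·2 = -4
  a_4 = -2·-4 + 0·3 + 1·0 = 8
  a_5 = -2·8 + 0·-4 + 1·3 = -13
  a_6 = -2·-13 + 0·8 + 1·-4 = 22
  a_7 = -2·22 + 0·-13 + 1·8 = -36
  a_8 = -2·-36 + 0·22 + 1·-13 = 59
  a_9 = -2·59 + 0·-36 + 1·22 = -96
  a_10 = -2·-96 + 0·59 + 1·-36 = 156
  a_11 = -2·156 + 0·-96 + 1·59 = -253

-2,0,1 ; -253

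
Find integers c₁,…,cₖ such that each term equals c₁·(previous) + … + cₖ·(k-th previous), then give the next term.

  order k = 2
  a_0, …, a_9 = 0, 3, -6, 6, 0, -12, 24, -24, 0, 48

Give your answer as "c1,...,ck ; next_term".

-2,-2 ; -96

  a_2 = -2·3 + -2·0 = -6
  a_3 = -2·-6 + -2·3 = 6
  a_4 = -2·6 + -2·-6 = 0
  a_5 = -2·0 + -2·6 = -12
  a_6 = -2·-12 + -2·0 = 24
  a_7 = -2·24 + -2·-12 = -24
  a_8 = -2·-24 + -2·24 = 0
  a_9 = -2·0 + -2·-24 = 48
  a_10 = -2·48 + -2·0 = -96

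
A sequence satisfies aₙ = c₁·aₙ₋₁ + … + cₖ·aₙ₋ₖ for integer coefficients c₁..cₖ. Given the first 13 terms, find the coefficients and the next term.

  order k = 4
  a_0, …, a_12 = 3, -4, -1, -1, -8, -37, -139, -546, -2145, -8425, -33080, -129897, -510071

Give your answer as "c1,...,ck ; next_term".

  a_4 = 3·-1 + 3·-1 + 2·-4 + 2·3 = -8
  a_5 = 3·-8 + 3·-1 + 2·-1 + 2·-4 = -37
  a_6 = 3·-37 + 3·-8 + 2·-1 + 2·-1 = -139
  a_7 = 3·-139 + 3·-37 + 2·-8 + 2·-1 = -546
  a_8 = 3·-546 + 3·-139 + 2·-37 + 2·-8 = -2145
  a_9 = 3·-2145 + 3·-546 + 2·-139 + 2·-37 = -8425
  a_10 = 3·-8425 + 3·-2145 + 2·-546 + 2·-139 = -33080
  a_11 = 3·-33080 + 3·-8425 + 2·-2145 + 2·-546 = -129897
  a_12 = 3·-129897 + 3·-33080 + 2·-8425 + 2·-2145 = -510071
  a_13 = 3·-510071 + 3·-129897 + 2·-33080 + 2·-8425 = -2002914

3,3,2,2 ; -2002914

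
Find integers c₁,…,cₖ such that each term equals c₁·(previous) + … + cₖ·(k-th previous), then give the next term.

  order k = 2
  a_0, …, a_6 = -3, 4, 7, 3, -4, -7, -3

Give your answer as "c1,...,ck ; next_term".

  a_2 = 1·4 + -1·-3 = 7
  a_3 = 1·7 + -1·4 = 3
  a_4 = 1·3 + -1·7 = -4
  a_5 = 1·-4 + -1·3 = -7
  a_6 = 1·-7 + -1·-4 = -3
  a_7 = 1·-3 + -1·-7 = 4

1,-1 ; 4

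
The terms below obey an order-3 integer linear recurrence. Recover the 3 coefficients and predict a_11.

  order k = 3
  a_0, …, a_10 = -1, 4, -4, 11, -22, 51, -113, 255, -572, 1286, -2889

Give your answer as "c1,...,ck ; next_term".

  a_3 = -2·-4 + 1·4 + 1·-1 = 11
  a_4 = -2·11 + 1·-4 + 1·4 = -22
  a_5 = -2·-22 + 1·11 + 1·-4 = 51
  a_6 = -2·51 + 1·-22 + 1·11 = -113
  a_7 = -2·-113 + 1·51 + 1·-22 = 255
  a_8 = -2·255 + 1·-113 + 1·51 = -572
  a_9 = -2·-572 + 1·255 + 1·-113 = 1286
  a_10 = -2·1286 + 1·-572 + 1·255 = -2889
  a_11 = -2·-2889 + 1·1286 + 1·-572 = 6492

-2,1,1 ; 6492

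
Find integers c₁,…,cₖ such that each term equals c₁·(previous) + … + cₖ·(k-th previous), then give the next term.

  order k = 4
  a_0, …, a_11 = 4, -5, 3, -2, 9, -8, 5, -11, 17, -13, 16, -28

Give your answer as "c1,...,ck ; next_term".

  a_4 = 0·-2 + 0·3 + -1·-5 + 1·4 = 9
  a_5 = 0·9 + 0·-2 + -1·3 + 1·-5 = -8
  a_6 = 0·-8 + 0·9 + -1·-2 + 1·3 = 5
  a_7 = 0·5 + 0·-8 + -1·9 + 1·-2 = -11
  a_8 = 0·-11 + 0·5 + -1·-8 + 1·9 = 17
  a_9 = 0·17 + 0·-11 + -1·5 + 1·-8 = -13
  a_10 = 0·-13 + 0·17 + -1·-11 + 1·5 = 16
  a_11 = 0·16 + 0·-13 + -1·17 + 1·-11 = -28
  a_12 = 0·-28 + 0·16 + -1·-13 + 1·17 = 30

0,0,-1,1 ; 30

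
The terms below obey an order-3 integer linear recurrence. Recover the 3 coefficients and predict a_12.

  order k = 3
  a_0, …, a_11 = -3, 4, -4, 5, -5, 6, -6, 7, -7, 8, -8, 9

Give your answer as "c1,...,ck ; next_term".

  a_3 = -1·-4 + 1·4 + 1·-3 = 5
  a_4 = -1·5 + 1·-4 + 1·4 = -5
  a_5 = -1·-5 + 1·5 + 1·-4 = 6
  a_6 = -1·6 + 1·-5 + 1·5 = -6
  a_7 = -1·-6 + 1·6 + 1·-5 = 7
  a_8 = -1·7 + 1·-6 + 1·6 = -7
  a_9 = -1·-7 + 1·7 + 1·-6 = 8
  a_10 = -1·8 + 1·-7 + 1·7 = -8
  a_11 = -1·-8 + 1·8 + 1·-7 = 9
  a_12 = -1·9 + 1·-8 + 1·8 = -9

-1,1,1 ; -9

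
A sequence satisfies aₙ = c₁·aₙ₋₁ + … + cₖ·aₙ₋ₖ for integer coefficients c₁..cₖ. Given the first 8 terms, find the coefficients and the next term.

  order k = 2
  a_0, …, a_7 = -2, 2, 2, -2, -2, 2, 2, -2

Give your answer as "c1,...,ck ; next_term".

0,-1 ; -2

  a_2 = 0·2 + -1·-2 = 2
  a_3 = 0·2 + -1·2 = -2
  a_4 = 0·-2 + -1·2 = -2
  a_5 = 0·-2 + -1·-2 = 2
  a_6 = 0·2 + -1·-2 = 2
  a_7 = 0·2 + -1·2 = -2
  a_8 = 0·-2 + -1·2 = -2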